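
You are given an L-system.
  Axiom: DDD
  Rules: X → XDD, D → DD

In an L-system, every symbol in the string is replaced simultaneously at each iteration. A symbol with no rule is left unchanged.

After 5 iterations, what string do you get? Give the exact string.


Answer: DDDDDDDDDDDDDDDDDDDDDDDDDDDDDDDDDDDDDDDDDDDDDDDDDDDDDDDDDDDDDDDDDDDDDDDDDDDDDDDDDDDDDDDDDDDDDDDD

Derivation:
Step 0: DDD
Step 1: DDDDDD
Step 2: DDDDDDDDDDDD
Step 3: DDDDDDDDDDDDDDDDDDDDDDDD
Step 4: DDDDDDDDDDDDDDDDDDDDDDDDDDDDDDDDDDDDDDDDDDDDDDDD
Step 5: DDDDDDDDDDDDDDDDDDDDDDDDDDDDDDDDDDDDDDDDDDDDDDDDDDDDDDDDDDDDDDDDDDDDDDDDDDDDDDDDDDDDDDDDDDDDDDDD


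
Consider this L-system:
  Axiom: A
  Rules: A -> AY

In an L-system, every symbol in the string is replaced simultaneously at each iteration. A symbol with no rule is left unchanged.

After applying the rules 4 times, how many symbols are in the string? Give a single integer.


Step 0: length = 1
Step 1: length = 2
Step 2: length = 3
Step 3: length = 4
Step 4: length = 5

Answer: 5


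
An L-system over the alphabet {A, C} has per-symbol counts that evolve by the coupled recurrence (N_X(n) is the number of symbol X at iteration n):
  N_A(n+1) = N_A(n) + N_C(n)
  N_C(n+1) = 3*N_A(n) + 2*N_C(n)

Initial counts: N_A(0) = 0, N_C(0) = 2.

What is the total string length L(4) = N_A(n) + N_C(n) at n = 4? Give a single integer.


Step 0: N_A=0, N_C=2, L=2
Step 1: N_A=2, N_C=4, L=6
Step 2: N_A=6, N_C=14, L=20
Step 3: N_A=20, N_C=46, L=66
Step 4: N_A=66, N_C=152, L=218

Answer: 218


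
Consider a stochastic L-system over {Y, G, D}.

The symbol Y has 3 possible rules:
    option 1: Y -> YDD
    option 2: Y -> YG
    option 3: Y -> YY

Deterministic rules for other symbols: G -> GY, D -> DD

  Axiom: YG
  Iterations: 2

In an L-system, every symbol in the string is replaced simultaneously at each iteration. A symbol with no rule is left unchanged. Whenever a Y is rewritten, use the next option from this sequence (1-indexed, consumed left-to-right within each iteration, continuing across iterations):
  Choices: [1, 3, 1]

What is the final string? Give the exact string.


Step 0: YG
Step 1: YDDGY  (used choices [1])
Step 2: YYDDDDGYYDD  (used choices [3, 1])

Answer: YYDDDDGYYDD


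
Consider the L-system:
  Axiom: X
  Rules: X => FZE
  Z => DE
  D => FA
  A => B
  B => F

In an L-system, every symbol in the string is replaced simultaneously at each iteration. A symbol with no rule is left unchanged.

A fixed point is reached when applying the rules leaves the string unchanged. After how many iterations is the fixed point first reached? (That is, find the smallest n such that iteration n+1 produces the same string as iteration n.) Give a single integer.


Answer: 5

Derivation:
Step 0: X
Step 1: FZE
Step 2: FDEE
Step 3: FFAEE
Step 4: FFBEE
Step 5: FFFEE
Step 6: FFFEE  (unchanged — fixed point at step 5)


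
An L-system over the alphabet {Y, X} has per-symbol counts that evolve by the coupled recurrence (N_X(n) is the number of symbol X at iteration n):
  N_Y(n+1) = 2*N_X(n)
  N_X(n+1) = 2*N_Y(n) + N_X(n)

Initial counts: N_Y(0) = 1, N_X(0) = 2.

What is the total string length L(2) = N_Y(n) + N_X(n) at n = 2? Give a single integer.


Step 0: N_Y=1, N_X=2, L=3
Step 1: N_Y=4, N_X=4, L=8
Step 2: N_Y=8, N_X=12, L=20

Answer: 20


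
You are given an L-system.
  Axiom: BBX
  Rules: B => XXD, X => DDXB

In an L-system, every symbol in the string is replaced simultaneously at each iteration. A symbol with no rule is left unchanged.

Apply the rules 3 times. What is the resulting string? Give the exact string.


Answer: DDDDXBXXDDDDDXBXXDDDDDDXBXXDDDDDXBXXDDDDDDDDXBXXDDDXBDDXBD

Derivation:
Step 0: BBX
Step 1: XXDXXDDDXB
Step 2: DDXBDDXBDDDXBDDXBDDDDDXBXXD
Step 3: DDDDXBXXDDDDDXBXXDDDDDDXBXXDDDDDXBXXDDDDDDDDXBXXDDDXBDDXBD


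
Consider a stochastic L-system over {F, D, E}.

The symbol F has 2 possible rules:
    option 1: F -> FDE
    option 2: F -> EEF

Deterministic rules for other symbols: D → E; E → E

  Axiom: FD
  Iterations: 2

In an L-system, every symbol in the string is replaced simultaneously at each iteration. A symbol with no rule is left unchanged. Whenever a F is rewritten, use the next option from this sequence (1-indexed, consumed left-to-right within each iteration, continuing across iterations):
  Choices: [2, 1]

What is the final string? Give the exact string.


Answer: EEFDEE

Derivation:
Step 0: FD
Step 1: EEFE  (used choices [2])
Step 2: EEFDEE  (used choices [1])


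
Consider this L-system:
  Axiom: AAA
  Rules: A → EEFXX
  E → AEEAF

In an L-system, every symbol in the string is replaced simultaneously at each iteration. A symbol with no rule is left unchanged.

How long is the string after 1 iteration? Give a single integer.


Answer: 15

Derivation:
Step 0: length = 3
Step 1: length = 15


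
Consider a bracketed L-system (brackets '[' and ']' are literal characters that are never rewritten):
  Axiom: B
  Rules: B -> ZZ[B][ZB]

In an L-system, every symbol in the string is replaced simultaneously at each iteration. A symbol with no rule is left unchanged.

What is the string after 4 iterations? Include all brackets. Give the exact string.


Answer: ZZ[ZZ[ZZ[ZZ[B][ZB]][ZZZ[B][ZB]]][ZZZ[ZZ[B][ZB]][ZZZ[B][ZB]]]][ZZZ[ZZ[ZZ[B][ZB]][ZZZ[B][ZB]]][ZZZ[ZZ[B][ZB]][ZZZ[B][ZB]]]]

Derivation:
Step 0: B
Step 1: ZZ[B][ZB]
Step 2: ZZ[ZZ[B][ZB]][ZZZ[B][ZB]]
Step 3: ZZ[ZZ[ZZ[B][ZB]][ZZZ[B][ZB]]][ZZZ[ZZ[B][ZB]][ZZZ[B][ZB]]]
Step 4: ZZ[ZZ[ZZ[ZZ[B][ZB]][ZZZ[B][ZB]]][ZZZ[ZZ[B][ZB]][ZZZ[B][ZB]]]][ZZZ[ZZ[ZZ[B][ZB]][ZZZ[B][ZB]]][ZZZ[ZZ[B][ZB]][ZZZ[B][ZB]]]]


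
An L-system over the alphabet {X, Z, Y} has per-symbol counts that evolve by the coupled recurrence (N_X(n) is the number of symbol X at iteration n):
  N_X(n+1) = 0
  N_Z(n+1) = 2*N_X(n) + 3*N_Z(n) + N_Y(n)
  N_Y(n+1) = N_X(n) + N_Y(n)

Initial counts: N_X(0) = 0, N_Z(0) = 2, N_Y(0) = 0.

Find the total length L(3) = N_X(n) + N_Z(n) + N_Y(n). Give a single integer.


Answer: 54

Derivation:
Step 0: N_X=0, N_Z=2, N_Y=0, L=2
Step 1: N_X=0, N_Z=6, N_Y=0, L=6
Step 2: N_X=0, N_Z=18, N_Y=0, L=18
Step 3: N_X=0, N_Z=54, N_Y=0, L=54


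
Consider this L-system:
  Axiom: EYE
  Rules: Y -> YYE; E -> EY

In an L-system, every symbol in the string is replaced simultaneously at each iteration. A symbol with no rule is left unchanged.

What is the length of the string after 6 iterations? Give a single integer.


Answer: 843

Derivation:
Step 0: length = 3
Step 1: length = 7
Step 2: length = 18
Step 3: length = 47
Step 4: length = 123
Step 5: length = 322
Step 6: length = 843


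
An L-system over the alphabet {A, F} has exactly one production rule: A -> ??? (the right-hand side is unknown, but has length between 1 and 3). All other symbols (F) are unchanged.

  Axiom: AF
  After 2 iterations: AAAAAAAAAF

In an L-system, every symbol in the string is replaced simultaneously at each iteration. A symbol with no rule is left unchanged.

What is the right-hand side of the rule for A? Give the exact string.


Trying A -> AAA:
  Step 0: AF
  Step 1: AAAF
  Step 2: AAAAAAAAAF
Matches the given result.

Answer: AAA


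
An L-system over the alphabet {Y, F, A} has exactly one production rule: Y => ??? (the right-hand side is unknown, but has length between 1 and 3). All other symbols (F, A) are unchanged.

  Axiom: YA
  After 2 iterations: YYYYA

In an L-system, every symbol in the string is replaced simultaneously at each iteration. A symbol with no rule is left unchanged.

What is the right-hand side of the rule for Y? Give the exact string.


Trying Y => YY:
  Step 0: YA
  Step 1: YYA
  Step 2: YYYYA
Matches the given result.

Answer: YY


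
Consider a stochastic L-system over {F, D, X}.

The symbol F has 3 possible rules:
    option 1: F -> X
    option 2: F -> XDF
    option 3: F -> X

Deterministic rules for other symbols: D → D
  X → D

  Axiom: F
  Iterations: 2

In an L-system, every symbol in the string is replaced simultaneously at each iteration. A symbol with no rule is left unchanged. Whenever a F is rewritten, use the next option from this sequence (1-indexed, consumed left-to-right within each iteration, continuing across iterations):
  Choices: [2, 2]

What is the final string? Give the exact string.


Step 0: F
Step 1: XDF  (used choices [2])
Step 2: DDXDF  (used choices [2])

Answer: DDXDF


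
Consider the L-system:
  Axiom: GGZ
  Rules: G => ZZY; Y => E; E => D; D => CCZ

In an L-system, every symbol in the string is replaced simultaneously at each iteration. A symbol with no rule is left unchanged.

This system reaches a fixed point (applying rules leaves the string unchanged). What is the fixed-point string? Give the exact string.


Answer: ZZCCZZZCCZZ

Derivation:
Step 0: GGZ
Step 1: ZZYZZYZ
Step 2: ZZEZZEZ
Step 3: ZZDZZDZ
Step 4: ZZCCZZZCCZZ
Step 5: ZZCCZZZCCZZ  (unchanged — fixed point at step 4)


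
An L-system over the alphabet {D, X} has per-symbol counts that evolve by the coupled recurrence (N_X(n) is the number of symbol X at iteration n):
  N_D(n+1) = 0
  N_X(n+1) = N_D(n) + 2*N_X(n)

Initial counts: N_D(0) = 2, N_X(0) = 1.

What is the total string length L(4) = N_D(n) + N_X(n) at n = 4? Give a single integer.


Answer: 32

Derivation:
Step 0: N_D=2, N_X=1, L=3
Step 1: N_D=0, N_X=4, L=4
Step 2: N_D=0, N_X=8, L=8
Step 3: N_D=0, N_X=16, L=16
Step 4: N_D=0, N_X=32, L=32


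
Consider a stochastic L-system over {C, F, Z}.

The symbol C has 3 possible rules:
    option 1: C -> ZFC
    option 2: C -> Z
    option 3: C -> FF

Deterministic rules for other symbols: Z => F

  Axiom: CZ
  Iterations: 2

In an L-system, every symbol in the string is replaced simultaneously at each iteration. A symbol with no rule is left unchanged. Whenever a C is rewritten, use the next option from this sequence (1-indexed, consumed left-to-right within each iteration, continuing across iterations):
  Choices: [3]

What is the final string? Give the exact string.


Step 0: CZ
Step 1: FFF  (used choices [3])
Step 2: FFF  (used choices [])

Answer: FFF


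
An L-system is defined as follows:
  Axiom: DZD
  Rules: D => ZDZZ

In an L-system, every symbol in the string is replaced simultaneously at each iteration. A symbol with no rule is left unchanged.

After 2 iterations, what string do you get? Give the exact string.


Step 0: DZD
Step 1: ZDZZZZDZZ
Step 2: ZZDZZZZZZZDZZZZ

Answer: ZZDZZZZZZZDZZZZ


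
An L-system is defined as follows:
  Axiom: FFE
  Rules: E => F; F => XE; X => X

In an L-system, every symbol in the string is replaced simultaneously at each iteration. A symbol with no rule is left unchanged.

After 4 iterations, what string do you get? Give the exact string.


Answer: XXFXXFXXE

Derivation:
Step 0: FFE
Step 1: XEXEF
Step 2: XFXFXE
Step 3: XXEXXEXF
Step 4: XXFXXFXXE


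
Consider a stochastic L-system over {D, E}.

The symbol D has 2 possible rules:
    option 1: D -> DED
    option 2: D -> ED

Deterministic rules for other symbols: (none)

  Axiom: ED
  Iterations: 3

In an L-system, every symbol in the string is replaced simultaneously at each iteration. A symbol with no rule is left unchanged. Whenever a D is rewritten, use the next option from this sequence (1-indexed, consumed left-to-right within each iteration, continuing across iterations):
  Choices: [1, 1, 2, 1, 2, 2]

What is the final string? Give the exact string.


Answer: EDEDEEDEEED

Derivation:
Step 0: ED
Step 1: EDED  (used choices [1])
Step 2: EDEDEED  (used choices [1, 2])
Step 3: EDEDEEDEEED  (used choices [1, 2, 2])


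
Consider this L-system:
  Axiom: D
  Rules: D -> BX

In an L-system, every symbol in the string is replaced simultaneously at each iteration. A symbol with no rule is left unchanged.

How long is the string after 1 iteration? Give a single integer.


Step 0: length = 1
Step 1: length = 2

Answer: 2


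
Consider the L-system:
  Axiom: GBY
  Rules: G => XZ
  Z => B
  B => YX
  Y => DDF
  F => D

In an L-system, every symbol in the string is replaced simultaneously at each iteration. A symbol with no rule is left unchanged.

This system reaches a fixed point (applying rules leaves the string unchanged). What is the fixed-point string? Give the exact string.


Step 0: GBY
Step 1: XZYXDDF
Step 2: XBDDFXDDD
Step 3: XYXDDDXDDD
Step 4: XDDFXDDDXDDD
Step 5: XDDDXDDDXDDD
Step 6: XDDDXDDDXDDD  (unchanged — fixed point at step 5)

Answer: XDDDXDDDXDDD


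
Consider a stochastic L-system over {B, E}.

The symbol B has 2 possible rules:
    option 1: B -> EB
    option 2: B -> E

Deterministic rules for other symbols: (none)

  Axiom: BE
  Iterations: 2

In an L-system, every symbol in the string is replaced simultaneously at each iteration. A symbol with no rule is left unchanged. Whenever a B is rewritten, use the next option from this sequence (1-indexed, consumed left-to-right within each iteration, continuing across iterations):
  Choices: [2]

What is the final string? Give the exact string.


Step 0: BE
Step 1: EE  (used choices [2])
Step 2: EE  (used choices [])

Answer: EE


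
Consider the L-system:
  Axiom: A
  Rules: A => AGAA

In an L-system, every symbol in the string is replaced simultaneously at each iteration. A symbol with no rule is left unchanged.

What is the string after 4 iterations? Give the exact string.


Answer: AGAAGAGAAAGAAGAGAAGAGAAAGAAAGAAGAGAAAGAAGAGAAGAGAAAGAAGAGAAGAGAAAGAAAGAAGAGAAAGAAAGAAGAGAAAGAAGAGAAGAGAAAGAAAGAAGAGAAAGAA

Derivation:
Step 0: A
Step 1: AGAA
Step 2: AGAAGAGAAAGAA
Step 3: AGAAGAGAAAGAAGAGAAGAGAAAGAAAGAAGAGAAAGAA
Step 4: AGAAGAGAAAGAAGAGAAGAGAAAGAAAGAAGAGAAAGAAGAGAAGAGAAAGAAGAGAAGAGAAAGAAAGAAGAGAAAGAAAGAAGAGAAAGAAGAGAAGAGAAAGAAAGAAGAGAAAGAA


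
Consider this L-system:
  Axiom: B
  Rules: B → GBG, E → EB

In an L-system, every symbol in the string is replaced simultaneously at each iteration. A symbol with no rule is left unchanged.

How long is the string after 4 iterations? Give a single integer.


Step 0: length = 1
Step 1: length = 3
Step 2: length = 5
Step 3: length = 7
Step 4: length = 9

Answer: 9


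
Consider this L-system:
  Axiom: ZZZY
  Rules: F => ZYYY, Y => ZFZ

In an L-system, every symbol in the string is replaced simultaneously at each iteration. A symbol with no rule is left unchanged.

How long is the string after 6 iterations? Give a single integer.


Step 0: length = 4
Step 1: length = 6
Step 2: length = 9
Step 3: length = 15
Step 4: length = 24
Step 5: length = 42
Step 6: length = 69

Answer: 69


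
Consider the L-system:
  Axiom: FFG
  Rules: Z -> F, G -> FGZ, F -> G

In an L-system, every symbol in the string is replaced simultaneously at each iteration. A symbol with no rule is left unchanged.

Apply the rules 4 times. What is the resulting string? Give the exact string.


Step 0: FFG
Step 1: GGFGZ
Step 2: FGZFGZGFGZF
Step 3: GFGZFGFGZFFGZGFGZFG
Step 4: FGZGFGZFGFGZGFGZFGGFGZFFGZGFGZFGFGZ

Answer: FGZGFGZFGFGZGFGZFGGFGZFFGZGFGZFGFGZ


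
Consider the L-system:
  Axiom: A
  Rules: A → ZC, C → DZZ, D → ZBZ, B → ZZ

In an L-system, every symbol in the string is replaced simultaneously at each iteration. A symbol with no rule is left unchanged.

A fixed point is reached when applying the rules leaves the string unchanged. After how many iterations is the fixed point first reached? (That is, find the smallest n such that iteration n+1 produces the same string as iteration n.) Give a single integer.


Step 0: A
Step 1: ZC
Step 2: ZDZZ
Step 3: ZZBZZZ
Step 4: ZZZZZZZ
Step 5: ZZZZZZZ  (unchanged — fixed point at step 4)

Answer: 4


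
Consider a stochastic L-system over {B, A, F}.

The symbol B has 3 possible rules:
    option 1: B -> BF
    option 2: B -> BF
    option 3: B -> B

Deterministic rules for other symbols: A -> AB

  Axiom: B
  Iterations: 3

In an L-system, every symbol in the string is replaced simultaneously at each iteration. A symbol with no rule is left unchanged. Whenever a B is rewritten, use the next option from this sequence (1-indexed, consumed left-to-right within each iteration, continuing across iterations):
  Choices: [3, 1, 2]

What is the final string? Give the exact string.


Answer: BFF

Derivation:
Step 0: B
Step 1: B  (used choices [3])
Step 2: BF  (used choices [1])
Step 3: BFF  (used choices [2])


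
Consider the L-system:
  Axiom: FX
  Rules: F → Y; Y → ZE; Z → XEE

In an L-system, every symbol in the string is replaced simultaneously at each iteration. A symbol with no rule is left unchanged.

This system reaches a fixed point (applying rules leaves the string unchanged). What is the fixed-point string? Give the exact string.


Step 0: FX
Step 1: YX
Step 2: ZEX
Step 3: XEEEX
Step 4: XEEEX  (unchanged — fixed point at step 3)

Answer: XEEEX


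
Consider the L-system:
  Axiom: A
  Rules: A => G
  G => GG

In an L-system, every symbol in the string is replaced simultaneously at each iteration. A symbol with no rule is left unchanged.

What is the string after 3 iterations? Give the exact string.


Step 0: A
Step 1: G
Step 2: GG
Step 3: GGGG

Answer: GGGG


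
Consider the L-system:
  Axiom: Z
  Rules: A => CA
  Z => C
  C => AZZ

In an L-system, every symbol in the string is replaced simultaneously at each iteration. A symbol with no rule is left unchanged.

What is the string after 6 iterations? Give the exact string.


Answer: AZZCAAZZAZZCACCAZZCAAZZCAAZZAZZAZZCAAZZAZZ

Derivation:
Step 0: Z
Step 1: C
Step 2: AZZ
Step 3: CACC
Step 4: AZZCAAZZAZZ
Step 5: CACCAZZCACACCCACC
Step 6: AZZCAAZZAZZCACCAZZCAAZZCAAZZAZZAZZCAAZZAZZ


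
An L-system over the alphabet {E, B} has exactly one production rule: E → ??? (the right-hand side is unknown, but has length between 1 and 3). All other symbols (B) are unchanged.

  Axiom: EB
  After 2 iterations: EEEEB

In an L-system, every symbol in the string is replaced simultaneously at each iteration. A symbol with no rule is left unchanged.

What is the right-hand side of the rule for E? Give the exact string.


Trying E → EE:
  Step 0: EB
  Step 1: EEB
  Step 2: EEEEB
Matches the given result.

Answer: EE


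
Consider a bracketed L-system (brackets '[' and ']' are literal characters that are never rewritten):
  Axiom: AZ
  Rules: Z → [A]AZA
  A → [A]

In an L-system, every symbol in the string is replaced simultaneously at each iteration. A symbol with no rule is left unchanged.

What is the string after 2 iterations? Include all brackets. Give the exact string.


Answer: [[A]][[A]][A][A]AZA[A]

Derivation:
Step 0: AZ
Step 1: [A][A]AZA
Step 2: [[A]][[A]][A][A]AZA[A]


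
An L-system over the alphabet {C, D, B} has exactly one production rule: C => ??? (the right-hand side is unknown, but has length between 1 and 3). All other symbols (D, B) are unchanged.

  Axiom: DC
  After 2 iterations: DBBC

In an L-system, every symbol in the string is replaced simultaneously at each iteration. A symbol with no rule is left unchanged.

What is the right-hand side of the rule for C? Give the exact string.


Trying C => BC:
  Step 0: DC
  Step 1: DBC
  Step 2: DBBC
Matches the given result.

Answer: BC


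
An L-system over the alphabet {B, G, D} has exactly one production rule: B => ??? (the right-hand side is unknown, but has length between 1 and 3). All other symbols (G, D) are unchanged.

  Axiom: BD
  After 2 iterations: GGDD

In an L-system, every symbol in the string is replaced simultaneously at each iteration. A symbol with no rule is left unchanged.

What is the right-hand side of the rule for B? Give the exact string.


Answer: GGD

Derivation:
Trying B => GGD:
  Step 0: BD
  Step 1: GGDD
  Step 2: GGDD
Matches the given result.


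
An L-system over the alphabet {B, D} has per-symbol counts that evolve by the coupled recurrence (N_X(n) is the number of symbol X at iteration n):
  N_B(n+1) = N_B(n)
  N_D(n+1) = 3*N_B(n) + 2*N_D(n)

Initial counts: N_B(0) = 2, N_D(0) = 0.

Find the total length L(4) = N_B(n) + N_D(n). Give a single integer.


Step 0: N_B=2, N_D=0, L=2
Step 1: N_B=2, N_D=6, L=8
Step 2: N_B=2, N_D=18, L=20
Step 3: N_B=2, N_D=42, L=44
Step 4: N_B=2, N_D=90, L=92

Answer: 92


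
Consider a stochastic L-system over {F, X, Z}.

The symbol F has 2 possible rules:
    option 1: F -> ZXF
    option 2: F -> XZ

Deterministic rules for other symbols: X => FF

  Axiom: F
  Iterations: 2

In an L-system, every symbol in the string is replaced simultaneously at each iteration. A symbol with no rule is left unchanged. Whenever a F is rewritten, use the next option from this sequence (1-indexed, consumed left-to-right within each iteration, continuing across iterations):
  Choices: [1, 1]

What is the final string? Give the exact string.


Answer: ZFFZXF

Derivation:
Step 0: F
Step 1: ZXF  (used choices [1])
Step 2: ZFFZXF  (used choices [1])


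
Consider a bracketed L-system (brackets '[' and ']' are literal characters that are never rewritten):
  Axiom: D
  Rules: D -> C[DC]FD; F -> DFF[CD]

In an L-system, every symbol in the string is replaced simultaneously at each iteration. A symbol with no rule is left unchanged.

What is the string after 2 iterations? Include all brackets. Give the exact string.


Step 0: D
Step 1: C[DC]FD
Step 2: C[C[DC]FDC]DFF[CD]C[DC]FD

Answer: C[C[DC]FDC]DFF[CD]C[DC]FD


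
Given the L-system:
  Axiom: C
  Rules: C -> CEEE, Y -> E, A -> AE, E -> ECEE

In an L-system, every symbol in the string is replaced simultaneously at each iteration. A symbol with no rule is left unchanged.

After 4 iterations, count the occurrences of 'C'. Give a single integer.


Answer: 64

Derivation:
Step 0: C  (1 'C')
Step 1: CEEE  (1 'C')
Step 2: CEEEECEEECEEECEE  (4 'C')
Step 3: CEEEECEEECEEECEEECEECEEEECEEECEEECEECEEEECEEECEEECEECEEEECEEECEE  (16 'C')
Step 4: CEEEECEEECEEECEEECEECEEEECEEECEEECEECEEEECEEECEEECEECEEEECEEECEEECEECEEEECEEECEECEEEECEEECEEECEEECEECEEEECEEECEEECEECEEEECEEECEEECEECEEEECEEECEECEEEECEEECEEECEEECEECEEEECEEECEEECEECEEEECEEECEEECEECEEEECEEECEECEEEECEEECEEECEEECEECEEEECEEECEEECEECEEEECEEECEE  (64 'C')


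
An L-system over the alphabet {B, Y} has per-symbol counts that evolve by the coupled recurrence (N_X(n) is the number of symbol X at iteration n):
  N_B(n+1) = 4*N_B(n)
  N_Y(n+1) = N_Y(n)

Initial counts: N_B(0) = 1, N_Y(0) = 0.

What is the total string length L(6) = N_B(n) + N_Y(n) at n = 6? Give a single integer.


Step 0: N_B=1, N_Y=0, L=1
Step 1: N_B=4, N_Y=0, L=4
Step 2: N_B=16, N_Y=0, L=16
Step 3: N_B=64, N_Y=0, L=64
Step 4: N_B=256, N_Y=0, L=256
Step 5: N_B=1024, N_Y=0, L=1024
Step 6: N_B=4096, N_Y=0, L=4096

Answer: 4096


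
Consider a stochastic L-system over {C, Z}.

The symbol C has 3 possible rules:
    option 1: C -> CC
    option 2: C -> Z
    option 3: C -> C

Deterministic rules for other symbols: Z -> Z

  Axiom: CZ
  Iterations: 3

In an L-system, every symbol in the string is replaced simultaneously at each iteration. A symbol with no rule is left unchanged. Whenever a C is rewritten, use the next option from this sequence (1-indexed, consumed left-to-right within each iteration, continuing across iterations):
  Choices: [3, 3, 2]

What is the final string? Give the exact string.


Step 0: CZ
Step 1: CZ  (used choices [3])
Step 2: CZ  (used choices [3])
Step 3: ZZ  (used choices [2])

Answer: ZZ


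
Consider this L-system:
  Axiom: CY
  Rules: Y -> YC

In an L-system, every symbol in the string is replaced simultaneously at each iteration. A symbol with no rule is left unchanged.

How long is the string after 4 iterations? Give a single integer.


Step 0: length = 2
Step 1: length = 3
Step 2: length = 4
Step 3: length = 5
Step 4: length = 6

Answer: 6


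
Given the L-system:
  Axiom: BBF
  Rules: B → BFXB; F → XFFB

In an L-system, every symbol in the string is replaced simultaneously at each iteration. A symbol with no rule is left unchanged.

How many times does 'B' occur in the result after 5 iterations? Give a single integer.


Answer: 365

Derivation:
Step 0: length=3, 'B' count=2
Step 1: length=12, 'B' count=5
Step 2: length=39, 'B' count=14
Step 3: length=120, 'B' count=41
Step 4: length=363, 'B' count=122
Step 5: length=1092, 'B' count=365
Final string: BFXBXFFBXBFXBXXFFBXFFBBFXBXBFXBXFFBXBFXBXXXFFBXFFBBFXBXXFFBXFFBBFXBBFXBXFFBXBFXBXBFXBXFFBXBFXBXXFFBXFFBBFXBXBFXBXFFBXBFXBXXXXFFBXFFBBFXBXXFFBXFFBBFXBBFXBXFFBXBFXBXXXFFBXFFBBFXBXXFFBXFFBBFXBBFXBXFFBXBFXBBFXBXFFBXBFXBXXFFBXFFBBFXBXBFXBXFFBXBFXBXBFXBXFFBXBFXBXXFFBXFFBBFXBXBFXBXFFBXBFXBXXXFFBXFFBBFXBXXFFBXFFBBFXBBFXBXFFBXBFXBXBFXBXFFBXBFXBXXFFBXFFBBFXBXBFXBXFFBXBFXBBFXBXFFBXBFXBXXFFBXFFBBFXBXBFXBXFFBXBFXBXXXFFBXFFBBFXBXXFFBXFFBBFXBBFXBXFFBXBFXBXBFXBXFFBXBFXBXXFFBXFFBBFXBXBFXBXFFBXBFXBXXXXFFBXFFBBFXBXXFFBXFFBBFXBBFXBXFFBXBFXBXXXFFBXFFBBFXBXXFFBXFFBBFXBBFXBXFFBXBFXBBFXBXFFBXBFXBXXFFBXFFBBFXBXBFXBXFFBXBFXBXBFXBXFFBXBFXBXXFFBXFFBBFXBXBFXBXFFBXBFXBXXXFFBXFFBBFXBXXFFBXFFBBFXBBFXBXFFBXBFXBXBFXBXFFBXBFXBXXFFBXFFBBFXBXBFXBXFFBXBFXBXXXXXFFBXFFBBFXBXXFFBXFFBBFXBBFXBXFFBXBFXBXXXFFBXFFBBFXBXXFFBXFFBBFXBBFXBXFFBXBFXBBFXBXFFBXBFXBXXFFBXFFBBFXBXBFXBXFFBXBFXBXXXXFFBXFFBBFXBXXFFBXFFBBFXBBFXBXFFBXBFXBXXXFFBXFFBBFXBXXFFBXFFBBFXBBFXBXFFBXBFXBBFXBXFFBXBFXBXXFFBXFFBBFXBXBFXBXFFBXBFXBBFXBXFFBXBFXBXXFFBXFFBBFXBXBFXBXFFBXBFXBXXXFFBXFFBBFXBXXFFBXFFBBFXBBFXBXFFBXBFXBXBFXBXFFBXBFXBXXFFBXFFBBFXBXBFXBXFFBXBFXB


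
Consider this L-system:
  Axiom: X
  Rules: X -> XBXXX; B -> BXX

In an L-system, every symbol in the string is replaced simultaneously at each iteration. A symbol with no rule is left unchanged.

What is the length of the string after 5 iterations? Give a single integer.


Answer: 2185

Derivation:
Step 0: length = 1
Step 1: length = 5
Step 2: length = 23
Step 3: length = 105
Step 4: length = 479
Step 5: length = 2185


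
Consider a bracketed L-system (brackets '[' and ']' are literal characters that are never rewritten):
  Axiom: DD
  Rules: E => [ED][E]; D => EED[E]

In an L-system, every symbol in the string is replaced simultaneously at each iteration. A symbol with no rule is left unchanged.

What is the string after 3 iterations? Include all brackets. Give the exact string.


Step 0: DD
Step 1: EED[E]EED[E]
Step 2: [ED][E][ED][E]EED[E][[ED][E]][ED][E][ED][E]EED[E][[ED][E]]
Step 3: [[ED][E]EED[E]][[ED][E]][[ED][E]EED[E]][[ED][E]][ED][E][ED][E]EED[E][[ED][E]][[[ED][E]EED[E]][[ED][E]]][[ED][E]EED[E]][[ED][E]][[ED][E]EED[E]][[ED][E]][ED][E][ED][E]EED[E][[ED][E]][[[ED][E]EED[E]][[ED][E]]]

Answer: [[ED][E]EED[E]][[ED][E]][[ED][E]EED[E]][[ED][E]][ED][E][ED][E]EED[E][[ED][E]][[[ED][E]EED[E]][[ED][E]]][[ED][E]EED[E]][[ED][E]][[ED][E]EED[E]][[ED][E]][ED][E][ED][E]EED[E][[ED][E]][[[ED][E]EED[E]][[ED][E]]]


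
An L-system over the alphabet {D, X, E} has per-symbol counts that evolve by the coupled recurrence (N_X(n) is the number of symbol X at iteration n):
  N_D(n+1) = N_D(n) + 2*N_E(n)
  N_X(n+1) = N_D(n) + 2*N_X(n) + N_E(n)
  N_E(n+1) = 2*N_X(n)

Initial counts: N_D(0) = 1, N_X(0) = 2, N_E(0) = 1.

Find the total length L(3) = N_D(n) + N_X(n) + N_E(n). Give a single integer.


Answer: 134

Derivation:
Step 0: N_D=1, N_X=2, N_E=1, L=4
Step 1: N_D=3, N_X=6, N_E=4, L=13
Step 2: N_D=11, N_X=19, N_E=12, L=42
Step 3: N_D=35, N_X=61, N_E=38, L=134


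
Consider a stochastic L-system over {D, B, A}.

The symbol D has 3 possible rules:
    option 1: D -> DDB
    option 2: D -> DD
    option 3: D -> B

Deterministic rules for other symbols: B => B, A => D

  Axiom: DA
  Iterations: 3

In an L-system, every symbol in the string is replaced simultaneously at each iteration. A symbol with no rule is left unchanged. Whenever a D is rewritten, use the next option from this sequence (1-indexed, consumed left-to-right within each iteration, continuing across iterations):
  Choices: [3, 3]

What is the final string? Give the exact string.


Step 0: DA
Step 1: BD  (used choices [3])
Step 2: BB  (used choices [3])
Step 3: BB  (used choices [])

Answer: BB


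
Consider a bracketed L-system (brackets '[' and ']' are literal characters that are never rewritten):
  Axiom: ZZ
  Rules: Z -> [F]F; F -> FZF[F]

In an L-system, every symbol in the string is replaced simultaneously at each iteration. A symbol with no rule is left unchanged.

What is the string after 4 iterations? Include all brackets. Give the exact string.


Step 0: ZZ
Step 1: [F]F[F]F
Step 2: [FZF[F]]FZF[F][FZF[F]]FZF[F]
Step 3: [FZF[F][F]FFZF[F][FZF[F]]]FZF[F][F]FFZF[F][FZF[F]][FZF[F][F]FFZF[F][FZF[F]]]FZF[F][F]FFZF[F][FZF[F]]
Step 4: [FZF[F][F]FFZF[F][FZF[F]][FZF[F]]FZF[F]FZF[F][F]FFZF[F][FZF[F]][FZF[F][F]FFZF[F][FZF[F]]]]FZF[F][F]FFZF[F][FZF[F]][FZF[F]]FZF[F]FZF[F][F]FFZF[F][FZF[F]][FZF[F][F]FFZF[F][FZF[F]]][FZF[F][F]FFZF[F][FZF[F]][FZF[F]]FZF[F]FZF[F][F]FFZF[F][FZF[F]][FZF[F][F]FFZF[F][FZF[F]]]]FZF[F][F]FFZF[F][FZF[F]][FZF[F]]FZF[F]FZF[F][F]FFZF[F][FZF[F]][FZF[F][F]FFZF[F][FZF[F]]]

Answer: [FZF[F][F]FFZF[F][FZF[F]][FZF[F]]FZF[F]FZF[F][F]FFZF[F][FZF[F]][FZF[F][F]FFZF[F][FZF[F]]]]FZF[F][F]FFZF[F][FZF[F]][FZF[F]]FZF[F]FZF[F][F]FFZF[F][FZF[F]][FZF[F][F]FFZF[F][FZF[F]]][FZF[F][F]FFZF[F][FZF[F]][FZF[F]]FZF[F]FZF[F][F]FFZF[F][FZF[F]][FZF[F][F]FFZF[F][FZF[F]]]]FZF[F][F]FFZF[F][FZF[F]][FZF[F]]FZF[F]FZF[F][F]FFZF[F][FZF[F]][FZF[F][F]FFZF[F][FZF[F]]]


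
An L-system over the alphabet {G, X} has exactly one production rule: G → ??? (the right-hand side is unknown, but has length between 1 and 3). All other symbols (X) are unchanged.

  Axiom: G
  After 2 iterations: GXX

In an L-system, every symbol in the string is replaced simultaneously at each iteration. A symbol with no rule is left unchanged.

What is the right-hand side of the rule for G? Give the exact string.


Trying G → GX:
  Step 0: G
  Step 1: GX
  Step 2: GXX
Matches the given result.

Answer: GX


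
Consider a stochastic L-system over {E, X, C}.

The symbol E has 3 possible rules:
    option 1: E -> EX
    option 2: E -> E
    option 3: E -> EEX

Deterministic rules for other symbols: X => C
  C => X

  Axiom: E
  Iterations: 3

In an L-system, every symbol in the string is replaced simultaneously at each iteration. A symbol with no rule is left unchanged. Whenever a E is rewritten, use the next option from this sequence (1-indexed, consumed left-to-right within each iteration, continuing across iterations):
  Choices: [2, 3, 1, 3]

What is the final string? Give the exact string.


Step 0: E
Step 1: E  (used choices [2])
Step 2: EEX  (used choices [3])
Step 3: EXEEXC  (used choices [1, 3])

Answer: EXEEXC


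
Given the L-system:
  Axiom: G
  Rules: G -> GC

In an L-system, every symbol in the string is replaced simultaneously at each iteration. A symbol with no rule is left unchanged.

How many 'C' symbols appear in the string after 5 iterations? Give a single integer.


Answer: 5

Derivation:
Step 0: G  (0 'C')
Step 1: GC  (1 'C')
Step 2: GCC  (2 'C')
Step 3: GCCC  (3 'C')
Step 4: GCCCC  (4 'C')
Step 5: GCCCCC  (5 'C')


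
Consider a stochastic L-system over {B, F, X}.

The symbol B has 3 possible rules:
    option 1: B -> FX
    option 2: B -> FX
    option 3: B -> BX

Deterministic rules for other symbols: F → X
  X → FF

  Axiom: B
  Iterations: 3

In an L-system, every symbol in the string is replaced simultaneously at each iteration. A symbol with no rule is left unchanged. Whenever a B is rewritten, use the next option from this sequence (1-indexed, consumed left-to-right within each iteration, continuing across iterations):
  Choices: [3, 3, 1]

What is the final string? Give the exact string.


Step 0: B
Step 1: BX  (used choices [3])
Step 2: BXFF  (used choices [3])
Step 3: FXFFXX  (used choices [1])

Answer: FXFFXX


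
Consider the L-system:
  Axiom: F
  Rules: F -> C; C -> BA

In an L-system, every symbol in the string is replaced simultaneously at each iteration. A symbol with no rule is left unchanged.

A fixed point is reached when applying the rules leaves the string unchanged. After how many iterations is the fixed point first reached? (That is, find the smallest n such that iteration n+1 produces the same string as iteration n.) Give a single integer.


Step 0: F
Step 1: C
Step 2: BA
Step 3: BA  (unchanged — fixed point at step 2)

Answer: 2


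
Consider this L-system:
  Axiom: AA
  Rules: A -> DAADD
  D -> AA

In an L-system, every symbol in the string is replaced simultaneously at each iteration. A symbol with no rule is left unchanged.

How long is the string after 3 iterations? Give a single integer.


Answer: 124

Derivation:
Step 0: length = 2
Step 1: length = 10
Step 2: length = 32
Step 3: length = 124


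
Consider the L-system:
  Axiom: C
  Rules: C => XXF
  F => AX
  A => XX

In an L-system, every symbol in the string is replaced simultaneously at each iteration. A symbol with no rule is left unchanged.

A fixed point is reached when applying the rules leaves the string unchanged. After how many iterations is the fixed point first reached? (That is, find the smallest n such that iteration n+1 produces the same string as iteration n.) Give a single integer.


Answer: 3

Derivation:
Step 0: C
Step 1: XXF
Step 2: XXAX
Step 3: XXXXX
Step 4: XXXXX  (unchanged — fixed point at step 3)


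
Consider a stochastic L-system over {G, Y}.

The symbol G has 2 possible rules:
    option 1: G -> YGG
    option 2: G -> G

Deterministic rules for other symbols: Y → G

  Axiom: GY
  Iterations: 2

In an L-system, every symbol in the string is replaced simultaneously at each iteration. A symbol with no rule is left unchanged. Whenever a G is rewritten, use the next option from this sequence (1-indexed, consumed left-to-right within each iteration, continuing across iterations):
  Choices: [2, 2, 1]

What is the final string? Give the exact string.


Answer: GYGG

Derivation:
Step 0: GY
Step 1: GG  (used choices [2])
Step 2: GYGG  (used choices [2, 1])


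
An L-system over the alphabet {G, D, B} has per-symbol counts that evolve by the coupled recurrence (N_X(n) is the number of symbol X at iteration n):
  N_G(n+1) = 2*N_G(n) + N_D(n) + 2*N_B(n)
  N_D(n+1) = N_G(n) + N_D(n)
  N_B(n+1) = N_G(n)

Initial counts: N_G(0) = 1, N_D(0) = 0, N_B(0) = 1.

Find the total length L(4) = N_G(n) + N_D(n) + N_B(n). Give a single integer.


Answer: 194

Derivation:
Step 0: N_G=1, N_D=0, N_B=1, L=2
Step 1: N_G=4, N_D=1, N_B=1, L=6
Step 2: N_G=11, N_D=5, N_B=4, L=20
Step 3: N_G=35, N_D=16, N_B=11, L=62
Step 4: N_G=108, N_D=51, N_B=35, L=194


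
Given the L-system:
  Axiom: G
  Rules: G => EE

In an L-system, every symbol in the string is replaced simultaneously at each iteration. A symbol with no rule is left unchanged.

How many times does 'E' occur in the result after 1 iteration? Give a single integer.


Step 0: G  (0 'E')
Step 1: EE  (2 'E')

Answer: 2


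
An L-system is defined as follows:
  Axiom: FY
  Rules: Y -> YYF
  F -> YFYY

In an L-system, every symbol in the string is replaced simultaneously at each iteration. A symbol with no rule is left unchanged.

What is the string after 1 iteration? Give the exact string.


Step 0: FY
Step 1: YFYYYYF

Answer: YFYYYYF


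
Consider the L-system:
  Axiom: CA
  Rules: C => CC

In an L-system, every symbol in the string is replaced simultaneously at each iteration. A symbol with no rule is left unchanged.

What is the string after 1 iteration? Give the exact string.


Step 0: CA
Step 1: CCA

Answer: CCA


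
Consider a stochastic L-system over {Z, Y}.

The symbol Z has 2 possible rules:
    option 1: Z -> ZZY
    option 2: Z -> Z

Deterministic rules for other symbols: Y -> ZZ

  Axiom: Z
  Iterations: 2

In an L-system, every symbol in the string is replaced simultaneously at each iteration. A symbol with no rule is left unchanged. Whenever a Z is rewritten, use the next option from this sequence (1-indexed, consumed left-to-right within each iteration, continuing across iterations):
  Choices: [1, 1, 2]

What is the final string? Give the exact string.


Step 0: Z
Step 1: ZZY  (used choices [1])
Step 2: ZZYZZZ  (used choices [1, 2])

Answer: ZZYZZZ


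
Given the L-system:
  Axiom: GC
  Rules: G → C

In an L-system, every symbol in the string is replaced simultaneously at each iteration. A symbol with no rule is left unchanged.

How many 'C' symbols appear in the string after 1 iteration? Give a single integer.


Answer: 2

Derivation:
Step 0: GC  (1 'C')
Step 1: CC  (2 'C')


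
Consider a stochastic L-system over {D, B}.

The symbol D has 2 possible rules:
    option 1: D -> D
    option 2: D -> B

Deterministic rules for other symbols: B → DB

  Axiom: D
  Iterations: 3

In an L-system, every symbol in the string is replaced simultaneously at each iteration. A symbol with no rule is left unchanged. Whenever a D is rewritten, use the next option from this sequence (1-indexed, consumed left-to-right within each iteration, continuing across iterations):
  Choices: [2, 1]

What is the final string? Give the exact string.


Step 0: D
Step 1: B  (used choices [2])
Step 2: DB  (used choices [])
Step 3: DDB  (used choices [1])

Answer: DDB


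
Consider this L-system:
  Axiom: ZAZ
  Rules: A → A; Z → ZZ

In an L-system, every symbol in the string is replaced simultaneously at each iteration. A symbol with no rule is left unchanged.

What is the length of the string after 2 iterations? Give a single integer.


Step 0: length = 3
Step 1: length = 5
Step 2: length = 9

Answer: 9


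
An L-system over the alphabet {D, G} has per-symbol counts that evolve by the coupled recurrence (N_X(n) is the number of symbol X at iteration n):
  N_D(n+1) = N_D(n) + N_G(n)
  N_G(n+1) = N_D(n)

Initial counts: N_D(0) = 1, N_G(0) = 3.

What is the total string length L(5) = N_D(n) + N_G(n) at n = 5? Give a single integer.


Step 0: N_D=1, N_G=3, L=4
Step 1: N_D=4, N_G=1, L=5
Step 2: N_D=5, N_G=4, L=9
Step 3: N_D=9, N_G=5, L=14
Step 4: N_D=14, N_G=9, L=23
Step 5: N_D=23, N_G=14, L=37

Answer: 37


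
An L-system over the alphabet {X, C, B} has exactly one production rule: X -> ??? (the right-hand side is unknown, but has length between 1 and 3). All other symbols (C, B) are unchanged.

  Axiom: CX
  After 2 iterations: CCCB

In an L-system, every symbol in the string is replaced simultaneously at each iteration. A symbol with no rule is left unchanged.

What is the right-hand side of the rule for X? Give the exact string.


Trying X -> CCB:
  Step 0: CX
  Step 1: CCCB
  Step 2: CCCB
Matches the given result.

Answer: CCB


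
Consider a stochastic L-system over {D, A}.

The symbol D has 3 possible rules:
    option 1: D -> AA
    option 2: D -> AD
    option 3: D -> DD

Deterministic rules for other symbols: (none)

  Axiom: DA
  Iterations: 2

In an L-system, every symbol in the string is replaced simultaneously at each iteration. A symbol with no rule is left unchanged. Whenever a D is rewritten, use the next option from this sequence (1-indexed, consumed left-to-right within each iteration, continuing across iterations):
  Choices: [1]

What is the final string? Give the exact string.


Answer: AAA

Derivation:
Step 0: DA
Step 1: AAA  (used choices [1])
Step 2: AAA  (used choices [])


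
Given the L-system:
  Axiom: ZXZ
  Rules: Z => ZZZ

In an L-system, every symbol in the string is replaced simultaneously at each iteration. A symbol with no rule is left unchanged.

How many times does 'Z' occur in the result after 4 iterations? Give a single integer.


Step 0: ZXZ  (2 'Z')
Step 1: ZZZXZZZ  (6 'Z')
Step 2: ZZZZZZZZZXZZZZZZZZZ  (18 'Z')
Step 3: ZZZZZZZZZZZZZZZZZZZZZZZZZZZXZZZZZZZZZZZZZZZZZZZZZZZZZZZ  (54 'Z')
Step 4: ZZZZZZZZZZZZZZZZZZZZZZZZZZZZZZZZZZZZZZZZZZZZZZZZZZZZZZZZZZZZZZZZZZZZZZZZZZZZZZZZZXZZZZZZZZZZZZZZZZZZZZZZZZZZZZZZZZZZZZZZZZZZZZZZZZZZZZZZZZZZZZZZZZZZZZZZZZZZZZZZZZZ  (162 'Z')

Answer: 162


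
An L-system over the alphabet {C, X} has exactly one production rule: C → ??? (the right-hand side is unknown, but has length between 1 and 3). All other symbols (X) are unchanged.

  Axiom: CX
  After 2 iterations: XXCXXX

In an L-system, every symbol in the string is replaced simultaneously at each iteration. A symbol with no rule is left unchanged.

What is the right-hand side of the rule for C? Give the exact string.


Answer: XCX

Derivation:
Trying C → XCX:
  Step 0: CX
  Step 1: XCXX
  Step 2: XXCXXX
Matches the given result.


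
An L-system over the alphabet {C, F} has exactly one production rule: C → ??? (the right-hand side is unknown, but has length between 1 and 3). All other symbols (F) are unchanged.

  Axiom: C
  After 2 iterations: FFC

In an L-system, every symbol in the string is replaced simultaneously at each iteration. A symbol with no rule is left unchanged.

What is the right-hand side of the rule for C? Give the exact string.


Answer: FC

Derivation:
Trying C → FC:
  Step 0: C
  Step 1: FC
  Step 2: FFC
Matches the given result.
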